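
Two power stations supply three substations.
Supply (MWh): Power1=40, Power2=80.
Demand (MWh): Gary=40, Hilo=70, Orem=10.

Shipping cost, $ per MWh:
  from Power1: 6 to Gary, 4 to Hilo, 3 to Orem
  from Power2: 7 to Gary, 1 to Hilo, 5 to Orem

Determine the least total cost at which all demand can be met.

350

One minimum-cost allocation:
  Power1->Gary: 30 × $6 = $180
  Power1->Orem: 10 × $3 = $30
  Power2->Gary: 10 × $7 = $70
  Power2->Hilo: 70 × $1 = $70
Total = 180 + 30 + 70 + 70 = $350.
(Supply check: Power1 ships 40; Power2 ships 80.)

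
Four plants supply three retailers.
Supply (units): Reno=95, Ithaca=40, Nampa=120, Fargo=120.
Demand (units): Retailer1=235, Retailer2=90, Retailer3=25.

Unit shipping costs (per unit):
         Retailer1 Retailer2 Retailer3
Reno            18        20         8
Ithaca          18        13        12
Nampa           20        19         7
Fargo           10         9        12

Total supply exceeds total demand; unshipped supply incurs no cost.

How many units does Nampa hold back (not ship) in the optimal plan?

Minimum-cost shipments:
  Reno–Retailer1: 95 × 18 = 1710
  Ithaca–Retailer2: 40 × 13 = 520
  Nampa–Retailer1: 70 × 20 = 1400
  Nampa–Retailer3: 25 × 7 = 175
  Fargo–Retailer1: 70 × 10 = 700
  Fargo–Retailer2: 50 × 9 = 450
Total cost = 4955.
Nampa ships 95 of its 120, leaving 25.

25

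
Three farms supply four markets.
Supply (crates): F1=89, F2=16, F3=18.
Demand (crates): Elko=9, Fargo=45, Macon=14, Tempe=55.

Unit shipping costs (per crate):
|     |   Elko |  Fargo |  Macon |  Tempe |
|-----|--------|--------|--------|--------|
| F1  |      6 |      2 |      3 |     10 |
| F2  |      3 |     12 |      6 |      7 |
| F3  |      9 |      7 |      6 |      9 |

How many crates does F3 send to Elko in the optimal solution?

0

Solving gives:
  F1 to Fargo: 45 × 2 = 90
  F1 to Macon: 14 × 3 = 42
  F1 to Tempe: 30 × 10 = 300
  F2 to Elko: 9 × 3 = 27
  F2 to Tempe: 7 × 7 = 49
  F3 to Tempe: 18 × 9 = 162
Total cost = 670.
The route F3→Elko is not used.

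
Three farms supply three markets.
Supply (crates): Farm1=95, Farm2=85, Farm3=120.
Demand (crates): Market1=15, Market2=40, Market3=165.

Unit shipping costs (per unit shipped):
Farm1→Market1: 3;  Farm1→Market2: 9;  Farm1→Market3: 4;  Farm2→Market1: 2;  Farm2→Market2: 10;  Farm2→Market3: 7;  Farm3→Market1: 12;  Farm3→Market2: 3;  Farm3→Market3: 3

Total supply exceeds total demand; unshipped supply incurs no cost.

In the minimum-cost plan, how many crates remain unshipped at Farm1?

10

An optimal plan:
  Farm1 to Market3: 85 × 4 = 340
  Farm2 to Market1: 15 × 2 = 30
  Farm3 to Market2: 40 × 3 = 120
  Farm3 to Market3: 80 × 3 = 240
Total cost = 730.
Farm1 ships 85 of its 95, leaving 10.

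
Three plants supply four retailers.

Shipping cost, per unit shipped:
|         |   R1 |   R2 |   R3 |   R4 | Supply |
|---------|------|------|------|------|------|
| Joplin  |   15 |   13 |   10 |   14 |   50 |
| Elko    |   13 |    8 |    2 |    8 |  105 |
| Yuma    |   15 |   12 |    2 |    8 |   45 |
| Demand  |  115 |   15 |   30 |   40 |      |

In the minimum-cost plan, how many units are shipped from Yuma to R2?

0

Optimal shipments:
  Joplin–R1: 50 units
  Elko–R1: 65 units
  Elko–R2: 15 units
  Elko–R4: 25 units
  Yuma–R3: 30 units
  Yuma–R4: 15 units
Total cost = 2095.
The route Yuma→R2 is not used.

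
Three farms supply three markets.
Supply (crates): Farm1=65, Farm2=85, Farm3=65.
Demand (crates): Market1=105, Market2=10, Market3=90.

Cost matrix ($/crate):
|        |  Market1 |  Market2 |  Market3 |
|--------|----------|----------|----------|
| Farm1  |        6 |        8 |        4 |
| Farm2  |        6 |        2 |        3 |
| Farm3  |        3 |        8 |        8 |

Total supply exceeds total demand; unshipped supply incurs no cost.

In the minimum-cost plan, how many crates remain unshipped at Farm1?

10

Minimum-cost shipments:
  Farm1→Market1: 40 × $6 = $240
  Farm1→Market3: 15 × $4 = $60
  Farm2→Market2: 10 × $2 = $20
  Farm2→Market3: 75 × $3 = $225
  Farm3→Market1: 65 × $3 = $195
Total cost = $740.
Farm1 ships 55 of its 65, leaving 10.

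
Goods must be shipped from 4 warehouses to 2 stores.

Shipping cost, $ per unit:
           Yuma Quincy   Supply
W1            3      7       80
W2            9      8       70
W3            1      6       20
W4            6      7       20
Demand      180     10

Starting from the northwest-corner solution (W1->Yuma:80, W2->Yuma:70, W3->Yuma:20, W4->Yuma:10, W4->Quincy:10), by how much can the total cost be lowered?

Current plan cost = 80·3 + 70·9 + 20·1 + 10·6 + 10·7 = $1020.
Optimal plan:
  W1 to Yuma: 80 × $3 = $240
  W2 to Yuma: 60 × $9 = $540
  W2 to Quincy: 10 × $8 = $80
  W3 to Yuma: 20 × $1 = $20
  W4 to Yuma: 20 × $6 = $120
Optimal cost = $1000.
Saving = 1020 − 1000 = $20.

20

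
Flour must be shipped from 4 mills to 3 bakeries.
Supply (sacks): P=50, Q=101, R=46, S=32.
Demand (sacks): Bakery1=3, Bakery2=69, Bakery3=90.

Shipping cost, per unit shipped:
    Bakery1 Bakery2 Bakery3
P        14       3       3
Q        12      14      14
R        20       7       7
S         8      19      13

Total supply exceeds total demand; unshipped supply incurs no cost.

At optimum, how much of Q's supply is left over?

An optimal plan:
  P to Bakery2: 35 × 3 = 105
  P to Bakery3: 15 × 3 = 45
  Q to Bakery2: 34 × 14 = 476
  R to Bakery3: 46 × 7 = 322
  S to Bakery1: 3 × 8 = 24
  S to Bakery3: 29 × 13 = 377
Total cost = 1349.
Q ships 34 of its 101, leaving 67.

67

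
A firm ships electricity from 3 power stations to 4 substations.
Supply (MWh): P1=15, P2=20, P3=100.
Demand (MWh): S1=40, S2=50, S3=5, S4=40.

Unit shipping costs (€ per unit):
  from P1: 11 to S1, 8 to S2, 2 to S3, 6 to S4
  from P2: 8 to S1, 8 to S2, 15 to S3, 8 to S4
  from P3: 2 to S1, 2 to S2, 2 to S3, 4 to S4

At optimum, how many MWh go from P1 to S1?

0

Solving gives:
  P1→S3: 5 × €2 = €10
  P1→S4: 10 × €6 = €60
  P2→S4: 20 × €8 = €160
  P3→S1: 40 × €2 = €80
  P3→S2: 50 × €2 = €100
  P3→S4: 10 × €4 = €40
Total cost = €450.
The route P1→S1 is not used.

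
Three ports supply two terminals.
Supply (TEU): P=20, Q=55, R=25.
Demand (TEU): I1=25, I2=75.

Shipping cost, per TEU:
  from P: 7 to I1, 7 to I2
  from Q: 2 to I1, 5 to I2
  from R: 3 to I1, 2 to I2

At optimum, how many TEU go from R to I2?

Optimal shipments:
  P–I2: 20 × 7 = 140
  Q–I1: 25 × 2 = 50
  Q–I2: 30 × 5 = 150
  R–I2: 25 × 2 = 50
Total cost = 390.
So R→I2 carries 25 TEU.

25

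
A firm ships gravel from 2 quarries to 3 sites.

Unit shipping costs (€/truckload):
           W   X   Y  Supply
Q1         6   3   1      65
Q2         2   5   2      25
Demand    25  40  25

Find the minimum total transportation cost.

195

Optimal allocation:
  Q1–X: 40 × €3 = €120
  Q1–Y: 25 × €1 = €25
  Q2–W: 25 × €2 = €50
Total = 120 + 25 + 50 = €195.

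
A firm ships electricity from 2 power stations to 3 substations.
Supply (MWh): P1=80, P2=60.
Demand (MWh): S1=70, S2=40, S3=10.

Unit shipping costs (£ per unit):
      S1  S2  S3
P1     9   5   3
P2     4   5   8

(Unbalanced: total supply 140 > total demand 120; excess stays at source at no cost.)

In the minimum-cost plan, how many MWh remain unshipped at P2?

An optimal plan:
  P1->S1: 10 MWh
  P1->S2: 40 MWh
  P1->S3: 10 MWh
  P2->S1: 60 MWh
Total cost = £560.
P2 ships 60 of its 60, leaving 0.

0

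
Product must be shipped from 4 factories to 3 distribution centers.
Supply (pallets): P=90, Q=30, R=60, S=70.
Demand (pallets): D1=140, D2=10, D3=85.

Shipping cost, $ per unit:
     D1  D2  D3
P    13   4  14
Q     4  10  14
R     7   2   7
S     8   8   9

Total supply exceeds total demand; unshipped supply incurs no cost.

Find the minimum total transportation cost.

An optimal shipping plan:
  P→D1: 65 × $13 = $845
  P→D2: 10 × $4 = $40
  Q→D1: 30 × $4 = $120
  R→D3: 60 × $7 = $420
  S→D1: 45 × $8 = $360
  S→D3: 25 × $9 = $225
Total = 845 + 40 + 120 + 420 + 360 + 225 = $2010.
(Supply check: P ships 75; Q ships 30; R ships 60; S ships 70.)

2010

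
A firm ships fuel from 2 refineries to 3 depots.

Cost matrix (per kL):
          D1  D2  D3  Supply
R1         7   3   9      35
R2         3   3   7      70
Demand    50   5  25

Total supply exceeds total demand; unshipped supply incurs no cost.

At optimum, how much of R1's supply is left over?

Minimum-cost shipments:
  R1 to D2: 5 × 3 = 15
  R1 to D3: 5 × 9 = 45
  R2 to D1: 50 × 3 = 150
  R2 to D3: 20 × 7 = 140
Total cost = 350.
R1 ships 10 of its 35, leaving 25.

25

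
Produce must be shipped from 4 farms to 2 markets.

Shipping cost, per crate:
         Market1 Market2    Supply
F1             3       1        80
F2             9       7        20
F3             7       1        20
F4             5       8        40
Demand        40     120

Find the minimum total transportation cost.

440

One minimum-cost allocation:
  F1 to Market2: 80 × 1 = 80
  F2 to Market2: 20 × 7 = 140
  F3 to Market2: 20 × 1 = 20
  F4 to Market1: 40 × 5 = 200
Total = 80 + 140 + 20 + 200 = 440.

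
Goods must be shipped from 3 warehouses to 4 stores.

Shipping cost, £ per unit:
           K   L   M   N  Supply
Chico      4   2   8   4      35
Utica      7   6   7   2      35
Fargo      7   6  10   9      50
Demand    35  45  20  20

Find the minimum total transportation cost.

Optimal allocation:
  Chico->L: 35 × £2 = £70
  Utica->M: 15 × £7 = £105
  Utica->N: 20 × £2 = £40
  Fargo->K: 35 × £7 = £245
  Fargo->L: 10 × £6 = £60
  Fargo->M: 5 × £10 = £50
Total = 70 + 105 + 40 + 245 + 60 + 50 = £570.
(Supply check: Chico ships 35; Utica ships 35; Fargo ships 50.)

570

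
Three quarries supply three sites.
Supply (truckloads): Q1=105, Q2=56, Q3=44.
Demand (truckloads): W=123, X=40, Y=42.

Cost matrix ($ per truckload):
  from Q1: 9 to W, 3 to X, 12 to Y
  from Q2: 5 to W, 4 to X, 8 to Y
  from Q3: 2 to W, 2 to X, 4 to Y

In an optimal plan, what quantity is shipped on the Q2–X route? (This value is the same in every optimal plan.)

0

Solving gives:
  Q1→W: 65 × $9 = $585
  Q1→X: 40 × $3 = $120
  Q2→W: 56 × $5 = $280
  Q3→W: 2 × $2 = $4
  Q3→Y: 42 × $4 = $168
Total cost = $1157.
The route Q2→X is not used.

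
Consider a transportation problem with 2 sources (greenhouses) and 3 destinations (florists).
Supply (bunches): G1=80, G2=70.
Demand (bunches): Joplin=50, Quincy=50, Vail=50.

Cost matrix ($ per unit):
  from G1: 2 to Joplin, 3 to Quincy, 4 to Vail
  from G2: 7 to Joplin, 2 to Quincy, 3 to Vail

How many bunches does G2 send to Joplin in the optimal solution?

Solving gives:
  G1 to Joplin: 50 bunches
  G1 to Quincy: 30 bunches
  G2 to Quincy: 20 bunches
  G2 to Vail: 50 bunches
Total cost = $380.
The route G2→Joplin is not used.

0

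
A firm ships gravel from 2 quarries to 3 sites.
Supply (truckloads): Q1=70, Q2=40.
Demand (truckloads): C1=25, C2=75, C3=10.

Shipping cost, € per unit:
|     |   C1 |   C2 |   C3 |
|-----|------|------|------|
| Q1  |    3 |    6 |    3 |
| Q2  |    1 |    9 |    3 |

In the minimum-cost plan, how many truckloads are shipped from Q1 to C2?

Optimal shipments:
  Q1–C2: 70 × €6 = €420
  Q2–C1: 25 × €1 = €25
  Q2–C2: 5 × €9 = €45
  Q2–C3: 10 × €3 = €30
Total cost = €520.
So Q1→C2 carries 70 truckloads.

70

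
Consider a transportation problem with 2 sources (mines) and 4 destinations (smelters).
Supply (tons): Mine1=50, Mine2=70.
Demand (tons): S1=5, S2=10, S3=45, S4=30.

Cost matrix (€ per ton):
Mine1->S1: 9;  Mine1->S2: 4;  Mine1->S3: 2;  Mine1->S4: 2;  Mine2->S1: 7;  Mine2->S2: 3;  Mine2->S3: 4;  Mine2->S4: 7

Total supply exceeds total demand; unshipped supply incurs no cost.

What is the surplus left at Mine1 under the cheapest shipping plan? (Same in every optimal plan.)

An optimal plan:
  Mine1–S3: 20 × €2 = €40
  Mine1–S4: 30 × €2 = €60
  Mine2–S1: 5 × €7 = €35
  Mine2–S2: 10 × €3 = €30
  Mine2–S3: 25 × €4 = €100
Total cost = €265.
Mine1 ships 50 of its 50, leaving 0.

0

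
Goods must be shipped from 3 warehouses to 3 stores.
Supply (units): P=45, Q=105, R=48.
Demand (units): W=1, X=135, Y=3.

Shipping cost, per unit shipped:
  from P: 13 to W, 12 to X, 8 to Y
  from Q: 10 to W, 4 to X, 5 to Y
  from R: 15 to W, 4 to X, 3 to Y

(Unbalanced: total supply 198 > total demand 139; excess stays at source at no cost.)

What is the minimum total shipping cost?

Optimal allocation:
  Q->W: 1 × 10 = 10
  Q->X: 104 × 4 = 416
  R->X: 31 × 4 = 124
  R->Y: 3 × 3 = 9
Total = 10 + 416 + 124 + 9 = 559.

559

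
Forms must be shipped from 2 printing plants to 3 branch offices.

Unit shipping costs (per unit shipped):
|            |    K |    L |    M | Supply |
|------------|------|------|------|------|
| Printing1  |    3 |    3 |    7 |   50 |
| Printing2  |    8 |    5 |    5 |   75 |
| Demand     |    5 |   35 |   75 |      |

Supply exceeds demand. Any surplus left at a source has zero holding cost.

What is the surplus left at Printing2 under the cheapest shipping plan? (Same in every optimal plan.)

0

An optimal plan:
  Printing1->K: 5 × 3 = 15
  Printing1->L: 35 × 3 = 105
  Printing2->M: 75 × 5 = 375
Total cost = 495.
Printing2 ships 75 of its 75, leaving 0.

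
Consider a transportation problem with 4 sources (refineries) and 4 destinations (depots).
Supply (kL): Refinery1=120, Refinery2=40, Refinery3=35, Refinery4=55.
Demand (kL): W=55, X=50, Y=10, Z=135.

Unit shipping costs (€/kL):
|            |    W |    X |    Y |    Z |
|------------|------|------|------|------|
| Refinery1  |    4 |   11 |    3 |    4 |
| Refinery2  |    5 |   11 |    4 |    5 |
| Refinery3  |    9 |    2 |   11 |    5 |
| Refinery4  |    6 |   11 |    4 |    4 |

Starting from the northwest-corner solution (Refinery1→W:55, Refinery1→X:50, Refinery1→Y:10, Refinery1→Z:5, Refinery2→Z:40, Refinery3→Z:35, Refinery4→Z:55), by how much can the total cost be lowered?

Current plan cost = 55·4 + 50·11 + 10·3 + 5·4 + 40·5 + 35·5 + 55·4 = €1415.
Optimal plan:
  Refinery1 to W: 55 × €4 = €220
  Refinery1 to Y: 10 × €3 = €30
  Refinery1 to Z: 55 × €4 = €220
  Refinery2 to X: 15 × €11 = €165
  Refinery2 to Z: 25 × €5 = €125
  Refinery3 to X: 35 × €2 = €70
  Refinery4 to Z: 55 × €4 = €220
Optimal cost = €1050.
Saving = 1415 − 1050 = €365.

365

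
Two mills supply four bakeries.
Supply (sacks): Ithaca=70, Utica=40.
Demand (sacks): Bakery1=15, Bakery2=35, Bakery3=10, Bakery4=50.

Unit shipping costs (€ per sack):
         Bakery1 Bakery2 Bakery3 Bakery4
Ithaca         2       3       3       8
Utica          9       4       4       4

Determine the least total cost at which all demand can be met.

405

A cheapest plan:
  Ithaca–Bakery1: 15 sacks
  Ithaca–Bakery2: 35 sacks
  Ithaca–Bakery3: 10 sacks
  Ithaca–Bakery4: 10 sacks
  Utica–Bakery4: 40 sacks
Total cost = €405.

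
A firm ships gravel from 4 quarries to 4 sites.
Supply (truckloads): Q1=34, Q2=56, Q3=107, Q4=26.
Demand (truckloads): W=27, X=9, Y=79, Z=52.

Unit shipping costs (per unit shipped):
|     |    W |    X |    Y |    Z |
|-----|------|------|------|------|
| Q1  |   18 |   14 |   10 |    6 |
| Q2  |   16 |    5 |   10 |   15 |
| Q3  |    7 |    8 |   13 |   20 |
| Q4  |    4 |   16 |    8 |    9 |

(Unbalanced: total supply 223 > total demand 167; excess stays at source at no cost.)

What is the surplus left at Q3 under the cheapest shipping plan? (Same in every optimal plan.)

56

An optimal plan:
  Q1->Z: 34 × 6 = 204
  Q2->X: 9 × 5 = 45
  Q2->Y: 47 × 10 = 470
  Q3->W: 27 × 7 = 189
  Q3->Y: 24 × 13 = 312
  Q4->Y: 8 × 8 = 64
  Q4->Z: 18 × 9 = 162
Total cost = 1446.
Q3 ships 51 of its 107, leaving 56.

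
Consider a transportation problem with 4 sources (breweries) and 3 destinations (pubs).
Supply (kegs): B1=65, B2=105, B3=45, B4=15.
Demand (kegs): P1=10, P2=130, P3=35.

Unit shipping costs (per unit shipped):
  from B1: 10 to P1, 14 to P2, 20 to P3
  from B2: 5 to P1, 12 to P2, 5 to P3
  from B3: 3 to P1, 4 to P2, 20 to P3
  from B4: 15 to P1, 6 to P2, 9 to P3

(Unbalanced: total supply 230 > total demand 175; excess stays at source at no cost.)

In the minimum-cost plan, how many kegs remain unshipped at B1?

55

Minimum-cost shipments:
  B1->P2: 10 × 14 = 140
  B2->P1: 10 × 5 = 50
  B2->P2: 60 × 12 = 720
  B2->P3: 35 × 5 = 175
  B3->P2: 45 × 4 = 180
  B4->P2: 15 × 6 = 90
Total cost = 1355.
B1 ships 10 of its 65, leaving 55.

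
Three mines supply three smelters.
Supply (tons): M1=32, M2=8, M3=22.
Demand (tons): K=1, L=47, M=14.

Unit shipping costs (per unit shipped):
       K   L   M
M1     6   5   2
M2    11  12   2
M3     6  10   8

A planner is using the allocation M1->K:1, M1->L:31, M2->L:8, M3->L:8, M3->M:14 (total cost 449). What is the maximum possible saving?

75

Current plan cost = 1·6 + 31·5 + 8·12 + 8·10 + 14·8 = 449.
Optimal plan:
  M1 to L: 26 × 5 = 130
  M1 to M: 6 × 2 = 12
  M2 to M: 8 × 2 = 16
  M3 to K: 1 × 6 = 6
  M3 to L: 21 × 10 = 210
Optimal cost = 374.
Saving = 449 − 374 = 75.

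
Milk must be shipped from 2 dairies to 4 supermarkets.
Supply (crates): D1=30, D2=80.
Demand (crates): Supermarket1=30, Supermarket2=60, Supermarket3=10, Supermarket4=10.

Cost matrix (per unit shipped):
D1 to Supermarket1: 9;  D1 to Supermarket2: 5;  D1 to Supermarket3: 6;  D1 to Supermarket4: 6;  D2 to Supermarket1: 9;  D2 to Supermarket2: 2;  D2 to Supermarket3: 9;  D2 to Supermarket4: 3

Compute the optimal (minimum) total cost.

An optimal shipping plan:
  D1->Supermarket1: 20 × 9 = 180
  D1->Supermarket3: 10 × 6 = 60
  D2->Supermarket1: 10 × 9 = 90
  D2->Supermarket2: 60 × 2 = 120
  D2->Supermarket4: 10 × 3 = 30
Total = 180 + 60 + 90 + 120 + 30 = 480.

480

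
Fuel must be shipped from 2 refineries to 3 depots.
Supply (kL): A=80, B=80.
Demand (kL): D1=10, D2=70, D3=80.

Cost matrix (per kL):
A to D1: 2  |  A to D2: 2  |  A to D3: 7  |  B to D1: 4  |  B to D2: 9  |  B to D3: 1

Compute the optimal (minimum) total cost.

Optimal allocation:
  A–D1: 10 kL
  A–D2: 70 kL
  B–D3: 80 kL
Total cost = 240.
(Supply check: A ships 80; B ships 80.)

240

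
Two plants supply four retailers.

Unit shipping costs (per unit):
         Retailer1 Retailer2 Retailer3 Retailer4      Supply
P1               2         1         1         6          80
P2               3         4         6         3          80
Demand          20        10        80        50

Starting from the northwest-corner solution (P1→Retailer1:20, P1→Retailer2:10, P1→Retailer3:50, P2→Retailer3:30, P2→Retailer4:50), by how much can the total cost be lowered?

100

Current plan cost = 20·2 + 10·1 + 50·1 + 30·6 + 50·3 = 430.
Optimal plan:
  P1→Retailer3: 80 × 1 = 80
  P2→Retailer1: 20 × 3 = 60
  P2→Retailer2: 10 × 4 = 40
  P2→Retailer4: 50 × 3 = 150
Optimal cost = 330.
Saving = 430 − 330 = 100.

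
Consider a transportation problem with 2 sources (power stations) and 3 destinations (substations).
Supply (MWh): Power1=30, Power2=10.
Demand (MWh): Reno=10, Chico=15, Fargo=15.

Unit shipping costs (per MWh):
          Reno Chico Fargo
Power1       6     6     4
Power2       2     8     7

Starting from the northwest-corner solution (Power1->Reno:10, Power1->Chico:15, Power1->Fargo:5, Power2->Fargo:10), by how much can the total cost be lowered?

70

Current plan cost = 10·6 + 15·6 + 5·4 + 10·7 = 240.
Optimal plan:
  Power1–Chico: 15 × 6 = 90
  Power1–Fargo: 15 × 4 = 60
  Power2–Reno: 10 × 2 = 20
Optimal cost = 170.
Saving = 240 − 170 = 70.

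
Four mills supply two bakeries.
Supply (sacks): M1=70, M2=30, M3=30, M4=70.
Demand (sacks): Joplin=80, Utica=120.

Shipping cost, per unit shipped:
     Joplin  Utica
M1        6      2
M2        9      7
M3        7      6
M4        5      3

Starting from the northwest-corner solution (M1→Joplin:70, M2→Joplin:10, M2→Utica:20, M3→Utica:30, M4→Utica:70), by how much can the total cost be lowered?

170

Current plan cost = 70·6 + 10·9 + 20·7 + 30·6 + 70·3 = 1040.
Optimal plan:
  M1 to Utica: 70 × 2 = 140
  M2 to Joplin: 30 × 9 = 270
  M3 to Joplin: 30 × 7 = 210
  M4 to Joplin: 20 × 5 = 100
  M4 to Utica: 50 × 3 = 150
Optimal cost = 870.
Saving = 1040 − 870 = 170.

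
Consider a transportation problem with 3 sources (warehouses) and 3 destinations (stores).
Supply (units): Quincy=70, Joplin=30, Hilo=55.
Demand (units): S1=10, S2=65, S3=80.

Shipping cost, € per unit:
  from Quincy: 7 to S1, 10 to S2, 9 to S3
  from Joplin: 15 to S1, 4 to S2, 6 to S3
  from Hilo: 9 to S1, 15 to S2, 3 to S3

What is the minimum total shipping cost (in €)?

A cheapest plan:
  Quincy→S1: 10 × €7 = €70
  Quincy→S2: 35 × €10 = €350
  Quincy→S3: 25 × €9 = €225
  Joplin→S2: 30 × €4 = €120
  Hilo→S3: 55 × €3 = €165
Total = 70 + 350 + 225 + 120 + 165 = €930.

930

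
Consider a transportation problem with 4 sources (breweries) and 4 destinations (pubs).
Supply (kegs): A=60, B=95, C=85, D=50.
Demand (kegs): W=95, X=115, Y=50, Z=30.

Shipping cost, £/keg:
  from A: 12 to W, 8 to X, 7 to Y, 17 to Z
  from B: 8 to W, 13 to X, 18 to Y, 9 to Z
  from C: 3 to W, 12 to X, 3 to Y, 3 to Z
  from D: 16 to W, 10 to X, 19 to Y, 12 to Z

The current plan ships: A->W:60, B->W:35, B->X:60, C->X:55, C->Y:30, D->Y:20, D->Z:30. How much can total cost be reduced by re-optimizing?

Current plan cost = 60·12 + 35·8 + 60·13 + 55·12 + 30·3 + 20·19 + 30·12 = £3270.
Optimal plan:
  A–X: 60 × £8 = £480
  B–W: 90 × £8 = £720
  B–X: 5 × £13 = £65
  C–W: 5 × £3 = £15
  C–Y: 50 × £3 = £150
  C–Z: 30 × £3 = £90
  D–X: 50 × £10 = £500
Optimal cost = £2020.
Saving = 3270 − 2020 = £1250.

1250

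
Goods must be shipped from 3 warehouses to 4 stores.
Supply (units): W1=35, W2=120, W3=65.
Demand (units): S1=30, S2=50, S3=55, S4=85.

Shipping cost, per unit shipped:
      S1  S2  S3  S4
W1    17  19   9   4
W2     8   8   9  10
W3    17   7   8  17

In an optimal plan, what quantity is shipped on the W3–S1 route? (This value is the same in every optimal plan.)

0

Optimal shipments:
  W1–S4: 35 × 4 = 140
  W2–S1: 30 × 8 = 240
  W2–S2: 40 × 8 = 320
  W2–S4: 50 × 10 = 500
  W3–S2: 10 × 7 = 70
  W3–S3: 55 × 8 = 440
Total cost = 1710.
The route W3→S1 is not used.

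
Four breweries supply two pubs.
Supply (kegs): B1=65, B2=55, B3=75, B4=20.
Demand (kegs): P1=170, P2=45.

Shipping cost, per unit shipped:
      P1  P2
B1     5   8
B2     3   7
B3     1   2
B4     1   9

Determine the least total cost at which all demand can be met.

630

An optimal shipping plan:
  B1 to P1: 65 kegs
  B2 to P1: 55 kegs
  B3 to P1: 30 kegs
  B3 to P2: 45 kegs
  B4 to P1: 20 kegs
Total cost = 630.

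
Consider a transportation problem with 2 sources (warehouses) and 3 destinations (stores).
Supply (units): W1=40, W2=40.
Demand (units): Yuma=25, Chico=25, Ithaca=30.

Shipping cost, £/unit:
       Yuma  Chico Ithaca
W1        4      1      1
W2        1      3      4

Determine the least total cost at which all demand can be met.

Optimal allocation:
  W1->Chico: 10 units
  W1->Ithaca: 30 units
  W2->Yuma: 25 units
  W2->Chico: 15 units
Total cost = £110.

110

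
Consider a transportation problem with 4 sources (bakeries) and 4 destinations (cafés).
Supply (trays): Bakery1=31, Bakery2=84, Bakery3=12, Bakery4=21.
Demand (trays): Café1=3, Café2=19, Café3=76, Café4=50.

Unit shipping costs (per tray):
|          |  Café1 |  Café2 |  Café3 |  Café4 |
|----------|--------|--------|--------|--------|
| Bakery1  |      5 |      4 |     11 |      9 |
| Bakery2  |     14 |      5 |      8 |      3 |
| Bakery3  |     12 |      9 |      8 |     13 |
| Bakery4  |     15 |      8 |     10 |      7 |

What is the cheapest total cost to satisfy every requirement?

A cheapest plan:
  Bakery1 to Café1: 3 trays
  Bakery1 to Café2: 19 trays
  Bakery1 to Café3: 9 trays
  Bakery2 to Café3: 34 trays
  Bakery2 to Café4: 50 trays
  Bakery3 to Café3: 12 trays
  Bakery4 to Café3: 21 trays
Total cost = 918.

918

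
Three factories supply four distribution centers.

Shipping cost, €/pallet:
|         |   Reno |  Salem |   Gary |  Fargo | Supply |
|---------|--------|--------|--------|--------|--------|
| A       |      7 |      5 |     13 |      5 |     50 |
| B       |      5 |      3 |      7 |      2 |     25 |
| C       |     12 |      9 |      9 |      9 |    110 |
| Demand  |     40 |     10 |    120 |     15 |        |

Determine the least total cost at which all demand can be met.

1420

One minimum-cost allocation:
  A–Reno: 40 × €7 = €280
  A–Salem: 10 × €5 = €50
  B–Gary: 10 × €7 = €70
  B–Fargo: 15 × €2 = €30
  C–Gary: 110 × €9 = €990
Total = 280 + 50 + 70 + 30 + 990 = €1420.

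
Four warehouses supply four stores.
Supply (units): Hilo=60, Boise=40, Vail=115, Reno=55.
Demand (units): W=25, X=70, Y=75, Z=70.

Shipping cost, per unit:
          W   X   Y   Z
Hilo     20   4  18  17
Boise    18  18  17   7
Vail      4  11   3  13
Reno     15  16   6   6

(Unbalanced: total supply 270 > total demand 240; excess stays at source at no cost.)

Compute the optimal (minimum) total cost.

1110

A cheapest plan:
  Hilo–X: 60 × 4 = 240
  Boise–Z: 15 × 7 = 105
  Vail–W: 25 × 4 = 100
  Vail–X: 10 × 11 = 110
  Vail–Y: 75 × 3 = 225
  Reno–Z: 55 × 6 = 330
Total = 240 + 105 + 100 + 110 + 225 + 330 = 1110.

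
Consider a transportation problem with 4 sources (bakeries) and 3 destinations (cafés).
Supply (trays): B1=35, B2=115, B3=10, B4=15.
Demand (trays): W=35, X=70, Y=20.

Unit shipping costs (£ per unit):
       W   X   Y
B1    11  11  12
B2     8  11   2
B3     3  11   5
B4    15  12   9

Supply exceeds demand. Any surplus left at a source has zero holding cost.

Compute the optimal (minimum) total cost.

1040

Optimal allocation:
  B1–X: 35 × £11 = £385
  B2–W: 25 × £8 = £200
  B2–X: 35 × £11 = £385
  B2–Y: 20 × £2 = £40
  B3–W: 10 × £3 = £30
Total = 385 + 200 + 385 + 40 + 30 = £1040.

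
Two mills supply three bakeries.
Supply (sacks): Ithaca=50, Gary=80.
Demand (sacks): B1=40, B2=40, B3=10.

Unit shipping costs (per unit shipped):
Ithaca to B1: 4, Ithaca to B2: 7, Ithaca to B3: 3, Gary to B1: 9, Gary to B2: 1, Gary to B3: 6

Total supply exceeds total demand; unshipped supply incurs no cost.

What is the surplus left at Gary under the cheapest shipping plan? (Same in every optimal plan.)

Minimum-cost shipments:
  Ithaca->B1: 40 × 4 = 160
  Ithaca->B3: 10 × 3 = 30
  Gary->B2: 40 × 1 = 40
Total cost = 230.
Gary ships 40 of its 80, leaving 40.

40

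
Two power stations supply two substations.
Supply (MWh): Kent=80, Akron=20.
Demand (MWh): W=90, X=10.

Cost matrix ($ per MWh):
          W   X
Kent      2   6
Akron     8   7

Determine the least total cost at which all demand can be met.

An optimal shipping plan:
  Kent–W: 80 × $2 = $160
  Akron–W: 10 × $8 = $80
  Akron–X: 10 × $7 = $70
Total = 160 + 80 + 70 = $310.
(Supply check: Kent ships 80; Akron ships 20.)

310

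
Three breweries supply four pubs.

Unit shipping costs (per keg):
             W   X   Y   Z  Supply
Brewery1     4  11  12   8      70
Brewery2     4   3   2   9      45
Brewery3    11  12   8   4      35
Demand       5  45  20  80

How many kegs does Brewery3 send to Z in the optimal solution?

Optimal shipments:
  Brewery1→W: 5 kegs
  Brewery1→X: 20 kegs
  Brewery1→Z: 45 kegs
  Brewery2→X: 25 kegs
  Brewery2→Y: 20 kegs
  Brewery3→Z: 35 kegs
Total cost = 855.
So Brewery3→Z carries 35 kegs.

35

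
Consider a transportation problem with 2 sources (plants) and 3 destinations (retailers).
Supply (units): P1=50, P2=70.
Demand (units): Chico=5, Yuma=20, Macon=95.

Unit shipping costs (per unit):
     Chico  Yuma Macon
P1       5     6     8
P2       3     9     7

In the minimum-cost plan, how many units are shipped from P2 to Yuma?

The minimum-cost plan:
  P1–Yuma: 20 × 6 = 120
  P1–Macon: 30 × 8 = 240
  P2–Chico: 5 × 3 = 15
  P2–Macon: 65 × 7 = 455
Total cost = 830.
The route P2→Yuma is not used.

0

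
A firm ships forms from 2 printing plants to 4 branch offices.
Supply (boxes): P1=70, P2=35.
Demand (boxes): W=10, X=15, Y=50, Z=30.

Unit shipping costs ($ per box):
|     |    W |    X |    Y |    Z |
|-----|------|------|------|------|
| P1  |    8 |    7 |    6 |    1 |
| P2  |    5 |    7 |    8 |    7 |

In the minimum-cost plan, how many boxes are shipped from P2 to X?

15

Optimal shipments:
  P1→Y: 40 × $6 = $240
  P1→Z: 30 × $1 = $30
  P2→W: 10 × $5 = $50
  P2→X: 15 × $7 = $105
  P2→Y: 10 × $8 = $80
Total cost = $505.
So P2→X carries 15 boxes.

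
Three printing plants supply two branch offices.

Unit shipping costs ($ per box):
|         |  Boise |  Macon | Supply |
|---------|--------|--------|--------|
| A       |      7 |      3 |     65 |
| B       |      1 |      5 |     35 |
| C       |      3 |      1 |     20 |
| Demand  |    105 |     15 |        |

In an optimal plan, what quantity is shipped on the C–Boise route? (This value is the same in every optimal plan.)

Optimal shipments:
  A to Boise: 50 × $7 = $350
  A to Macon: 15 × $3 = $45
  B to Boise: 35 × $1 = $35
  C to Boise: 20 × $3 = $60
Total cost = $490.
So C→Boise carries 20 boxes.

20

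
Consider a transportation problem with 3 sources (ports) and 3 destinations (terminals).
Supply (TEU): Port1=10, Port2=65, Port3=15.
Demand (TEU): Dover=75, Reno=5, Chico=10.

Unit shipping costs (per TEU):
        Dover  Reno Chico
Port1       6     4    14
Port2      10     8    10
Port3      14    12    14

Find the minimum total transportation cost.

One minimum-cost allocation:
  Port1->Dover: 5 × 6 = 30
  Port1->Reno: 5 × 4 = 20
  Port2->Dover: 55 × 10 = 550
  Port2->Chico: 10 × 10 = 100
  Port3->Dover: 15 × 14 = 210
Total = 30 + 20 + 550 + 100 + 210 = 910.

910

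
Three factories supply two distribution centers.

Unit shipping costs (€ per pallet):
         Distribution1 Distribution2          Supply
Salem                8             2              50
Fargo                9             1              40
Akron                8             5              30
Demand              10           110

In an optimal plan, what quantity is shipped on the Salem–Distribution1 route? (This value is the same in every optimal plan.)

0

Optimal shipments:
  Salem→Distribution2: 50 pallets
  Fargo→Distribution2: 40 pallets
  Akron→Distribution1: 10 pallets
  Akron→Distribution2: 20 pallets
Total cost = €320.
The route Salem→Distribution1 is not used.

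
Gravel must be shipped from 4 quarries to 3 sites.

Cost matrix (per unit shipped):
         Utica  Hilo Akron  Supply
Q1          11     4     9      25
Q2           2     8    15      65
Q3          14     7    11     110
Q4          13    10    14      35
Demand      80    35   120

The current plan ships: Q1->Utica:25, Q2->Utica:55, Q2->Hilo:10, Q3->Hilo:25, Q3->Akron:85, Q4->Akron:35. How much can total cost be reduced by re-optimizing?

Current plan cost = 25·11 + 55·2 + 10·8 + 25·7 + 85·11 + 35·14 = 2065.
Optimal plan:
  Q1->Hilo: 25 × 4 = 100
  Q2->Utica: 65 × 2 = 130
  Q3->Akron: 110 × 11 = 1210
  Q4->Utica: 15 × 13 = 195
  Q4->Hilo: 10 × 10 = 100
  Q4->Akron: 10 × 14 = 140
Optimal cost = 1875.
Saving = 2065 − 1875 = 190.

190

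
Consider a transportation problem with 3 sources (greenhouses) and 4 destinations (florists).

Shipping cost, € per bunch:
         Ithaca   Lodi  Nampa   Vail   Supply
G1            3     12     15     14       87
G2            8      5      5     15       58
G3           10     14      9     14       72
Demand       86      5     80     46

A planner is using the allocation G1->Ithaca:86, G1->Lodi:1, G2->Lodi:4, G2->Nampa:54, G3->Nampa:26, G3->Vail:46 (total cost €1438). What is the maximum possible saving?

Current plan cost = 86·3 + 1·12 + 4·5 + 54·5 + 26·9 + 46·14 = €1438.
Optimal plan:
  G1->Ithaca: 86 × €3 = €258
  G1->Vail: 1 × €14 = €14
  G2->Lodi: 5 × €5 = €25
  G2->Nampa: 53 × €5 = €265
  G3->Nampa: 27 × €9 = €243
  G3->Vail: 45 × €14 = €630
Optimal cost = €1435.
Saving = 1438 − 1435 = €3.

3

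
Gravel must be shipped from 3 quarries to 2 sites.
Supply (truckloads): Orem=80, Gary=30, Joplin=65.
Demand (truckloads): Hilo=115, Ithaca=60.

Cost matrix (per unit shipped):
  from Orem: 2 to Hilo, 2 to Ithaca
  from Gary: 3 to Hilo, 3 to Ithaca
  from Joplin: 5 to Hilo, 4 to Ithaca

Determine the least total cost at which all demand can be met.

515

A cheapest plan:
  Orem→Hilo: 80 × 2 = 160
  Gary→Hilo: 30 × 3 = 90
  Joplin→Hilo: 5 × 5 = 25
  Joplin→Ithaca: 60 × 4 = 240
Total = 160 + 90 + 25 + 240 = 515.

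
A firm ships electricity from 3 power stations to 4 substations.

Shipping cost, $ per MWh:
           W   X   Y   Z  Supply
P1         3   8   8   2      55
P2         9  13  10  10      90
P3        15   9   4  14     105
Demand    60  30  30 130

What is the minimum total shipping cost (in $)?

One minimum-cost allocation:
  P1–Z: 55 × $2 = $110
  P2–W: 60 × $9 = $540
  P2–Z: 30 × $10 = $300
  P3–X: 30 × $9 = $270
  P3–Y: 30 × $4 = $120
  P3–Z: 45 × $14 = $630
Total = 110 + 540 + 300 + 270 + 120 + 630 = $1970.

1970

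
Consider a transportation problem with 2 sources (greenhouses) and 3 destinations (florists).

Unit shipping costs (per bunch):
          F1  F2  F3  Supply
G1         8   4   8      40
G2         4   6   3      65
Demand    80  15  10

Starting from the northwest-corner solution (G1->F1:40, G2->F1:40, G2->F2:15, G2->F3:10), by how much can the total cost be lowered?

90

Current plan cost = 40·8 + 40·4 + 15·6 + 10·3 = 600.
Optimal plan:
  G1 to F1: 25 × 8 = 200
  G1 to F2: 15 × 4 = 60
  G2 to F1: 55 × 4 = 220
  G2 to F3: 10 × 3 = 30
Optimal cost = 510.
Saving = 600 − 510 = 90.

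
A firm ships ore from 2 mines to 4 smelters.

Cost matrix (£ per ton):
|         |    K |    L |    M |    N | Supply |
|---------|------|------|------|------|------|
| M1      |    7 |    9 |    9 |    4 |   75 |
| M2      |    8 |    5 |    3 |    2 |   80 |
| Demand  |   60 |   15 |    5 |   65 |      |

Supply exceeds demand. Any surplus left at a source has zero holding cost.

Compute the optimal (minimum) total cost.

An optimal shipping plan:
  M1 to K: 60 × £7 = £420
  M1 to N: 5 × £4 = £20
  M2 to L: 15 × £5 = £75
  M2 to M: 5 × £3 = £15
  M2 to N: 60 × £2 = £120
Total = 420 + 20 + 75 + 15 + 120 = £650.

650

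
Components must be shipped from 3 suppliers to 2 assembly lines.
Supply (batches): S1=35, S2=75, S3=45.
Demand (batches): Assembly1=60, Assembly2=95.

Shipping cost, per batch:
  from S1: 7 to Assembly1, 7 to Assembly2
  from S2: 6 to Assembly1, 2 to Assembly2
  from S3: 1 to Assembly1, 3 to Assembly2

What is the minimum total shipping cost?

440

A cheapest plan:
  S1→Assembly1: 15 × 7 = 105
  S1→Assembly2: 20 × 7 = 140
  S2→Assembly2: 75 × 2 = 150
  S3→Assembly1: 45 × 1 = 45
Total = 105 + 140 + 150 + 45 = 440.
(Supply check: S1 ships 35; S2 ships 75; S3 ships 45.)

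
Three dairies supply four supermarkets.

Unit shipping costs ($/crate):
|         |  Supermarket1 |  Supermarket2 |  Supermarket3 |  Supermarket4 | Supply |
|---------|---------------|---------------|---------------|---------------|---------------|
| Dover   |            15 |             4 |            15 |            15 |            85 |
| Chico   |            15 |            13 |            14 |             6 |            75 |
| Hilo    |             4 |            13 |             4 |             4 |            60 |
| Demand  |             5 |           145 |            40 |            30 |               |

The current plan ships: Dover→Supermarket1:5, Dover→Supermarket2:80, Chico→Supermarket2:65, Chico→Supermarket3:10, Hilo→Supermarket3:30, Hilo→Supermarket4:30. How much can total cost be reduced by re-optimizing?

170

Current plan cost = 5·15 + 80·4 + 65·13 + 10·14 + 30·4 + 30·4 = $1620.
Optimal plan:
  Dover→Supermarket2: 85 × $4 = $340
  Chico→Supermarket2: 60 × $13 = $780
  Chico→Supermarket4: 15 × $6 = $90
  Hilo→Supermarket1: 5 × $4 = $20
  Hilo→Supermarket3: 40 × $4 = $160
  Hilo→Supermarket4: 15 × $4 = $60
Optimal cost = $1450.
Saving = 1620 − 1450 = $170.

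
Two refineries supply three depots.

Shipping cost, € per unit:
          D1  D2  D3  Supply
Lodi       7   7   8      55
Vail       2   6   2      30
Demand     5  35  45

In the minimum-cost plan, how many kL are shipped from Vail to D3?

30

Solving gives:
  Lodi to D1: 5 kL
  Lodi to D2: 35 kL
  Lodi to D3: 15 kL
  Vail to D3: 30 kL
Total cost = €460.
So Vail→D3 carries 30 kL.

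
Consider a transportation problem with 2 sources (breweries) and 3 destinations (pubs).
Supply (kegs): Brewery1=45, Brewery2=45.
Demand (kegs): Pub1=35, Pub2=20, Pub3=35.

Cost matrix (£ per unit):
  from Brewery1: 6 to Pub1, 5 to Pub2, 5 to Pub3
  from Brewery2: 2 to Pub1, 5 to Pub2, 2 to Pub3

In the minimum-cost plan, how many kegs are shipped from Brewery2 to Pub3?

10

The minimum-cost plan:
  Brewery1→Pub2: 20 kegs
  Brewery1→Pub3: 25 kegs
  Brewery2→Pub1: 35 kegs
  Brewery2→Pub3: 10 kegs
Total cost = £315.
So Brewery2→Pub3 carries 10 kegs.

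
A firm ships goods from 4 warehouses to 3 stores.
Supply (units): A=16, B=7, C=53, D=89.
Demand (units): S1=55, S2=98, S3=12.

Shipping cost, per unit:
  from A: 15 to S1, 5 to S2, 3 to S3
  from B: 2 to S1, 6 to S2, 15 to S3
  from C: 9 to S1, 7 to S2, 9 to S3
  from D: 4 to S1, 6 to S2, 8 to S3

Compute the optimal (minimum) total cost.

879

One minimum-cost allocation:
  A–S2: 4 units
  A–S3: 12 units
  B–S1: 7 units
  C–S2: 53 units
  D–S1: 48 units
  D–S2: 41 units
Total cost = 879.
(Supply check: A ships 16; B ships 7; C ships 53; D ships 89.)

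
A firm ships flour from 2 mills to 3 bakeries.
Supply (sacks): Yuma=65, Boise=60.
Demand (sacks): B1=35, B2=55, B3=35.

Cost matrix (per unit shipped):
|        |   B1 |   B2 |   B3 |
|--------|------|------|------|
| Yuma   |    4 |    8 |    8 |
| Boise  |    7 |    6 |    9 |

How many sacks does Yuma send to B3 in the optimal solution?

The minimum-cost plan:
  Yuma->B1: 35 × 4 = 140
  Yuma->B3: 30 × 8 = 240
  Boise->B2: 55 × 6 = 330
  Boise->B3: 5 × 9 = 45
Total cost = 755.
So Yuma→B3 carries 30 sacks.

30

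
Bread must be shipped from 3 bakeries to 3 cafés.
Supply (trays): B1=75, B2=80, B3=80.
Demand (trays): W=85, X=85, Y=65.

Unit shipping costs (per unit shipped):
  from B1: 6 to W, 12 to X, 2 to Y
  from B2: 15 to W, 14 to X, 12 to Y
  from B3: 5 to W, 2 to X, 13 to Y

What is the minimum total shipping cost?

1545

A cheapest plan:
  B1→W: 10 × 6 = 60
  B1→Y: 65 × 2 = 130
  B2→W: 75 × 15 = 1125
  B2→X: 5 × 14 = 70
  B3→X: 80 × 2 = 160
Total = 60 + 130 + 1125 + 70 + 160 = 1545.
(Supply check: B1 ships 75; B2 ships 80; B3 ships 80.)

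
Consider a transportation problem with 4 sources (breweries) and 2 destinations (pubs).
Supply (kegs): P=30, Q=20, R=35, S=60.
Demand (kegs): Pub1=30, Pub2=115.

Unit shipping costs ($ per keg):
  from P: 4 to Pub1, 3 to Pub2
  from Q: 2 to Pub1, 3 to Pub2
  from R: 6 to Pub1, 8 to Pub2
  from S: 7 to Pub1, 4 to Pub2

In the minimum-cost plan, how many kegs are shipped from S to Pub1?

0

The minimum-cost plan:
  P to Pub2: 30 × $3 = $90
  Q to Pub2: 20 × $3 = $60
  R to Pub1: 30 × $6 = $180
  R to Pub2: 5 × $8 = $40
  S to Pub2: 60 × $4 = $240
Total cost = $610.
The route S→Pub1 is not used.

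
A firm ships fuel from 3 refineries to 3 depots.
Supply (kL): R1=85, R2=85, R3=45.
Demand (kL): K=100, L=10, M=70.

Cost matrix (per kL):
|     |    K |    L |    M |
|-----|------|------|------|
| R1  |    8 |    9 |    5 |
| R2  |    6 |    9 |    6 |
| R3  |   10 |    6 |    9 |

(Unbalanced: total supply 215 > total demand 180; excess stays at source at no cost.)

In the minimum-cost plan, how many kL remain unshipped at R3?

35

Minimum-cost shipments:
  R1 to K: 15 × 8 = 120
  R1 to M: 70 × 5 = 350
  R2 to K: 85 × 6 = 510
  R3 to L: 10 × 6 = 60
Total cost = 1040.
R3 ships 10 of its 45, leaving 35.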